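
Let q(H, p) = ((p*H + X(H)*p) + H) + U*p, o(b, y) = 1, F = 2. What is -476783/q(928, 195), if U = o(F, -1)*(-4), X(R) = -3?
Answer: -476783/180523 ≈ -2.6411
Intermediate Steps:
U = -4 (U = 1*(-4) = -4)
q(H, p) = H - 7*p + H*p (q(H, p) = ((p*H - 3*p) + H) - 4*p = ((H*p - 3*p) + H) - 4*p = ((-3*p + H*p) + H) - 4*p = (H - 3*p + H*p) - 4*p = H - 7*p + H*p)
-476783/q(928, 195) = -476783/(928 - 7*195 + 928*195) = -476783/(928 - 1365 + 180960) = -476783/180523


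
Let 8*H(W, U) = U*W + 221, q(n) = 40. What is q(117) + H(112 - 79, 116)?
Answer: 4369/8 ≈ 546.13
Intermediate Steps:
H(W, U) = 221/8 + U*W/8 (H(W, U) = (U*W + 221)/8 = (221 + U*W)/8 = 221/8 + U*W/8)
q(117) + H(112 - 79, 116) = 40 + (221/8 + (⅛)*116*(112 - 79)) = 40 + (221/8 + (⅛)*116*33) = 40 + (221/8 + 957/2) = 40 + 4049/8 = 4369/8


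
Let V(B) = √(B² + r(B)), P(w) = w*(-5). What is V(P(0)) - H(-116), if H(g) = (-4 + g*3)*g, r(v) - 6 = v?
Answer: -40832 + √6 ≈ -40830.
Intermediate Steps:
r(v) = 6 + v
P(w) = -5*w
V(B) = √(6 + B + B²) (V(B) = √(B² + (6 + B)) = √(6 + B + B²))
H(g) = g*(-4 + 3*g) (H(g) = (-4 + 3*g)*g = g*(-4 + 3*g))
V(P(0)) - H(-116) = √(6 - 5*0 + (-5*0)²) - (-116)*(-4 + 3*(-116)) = √(6 + 0 + 0²) - (-116)*(-4 - 348) = √(6 + 0 + 0) - (-116)*(-352) = √6 - 1*40832 = √6 - 40832 = -40832 + √6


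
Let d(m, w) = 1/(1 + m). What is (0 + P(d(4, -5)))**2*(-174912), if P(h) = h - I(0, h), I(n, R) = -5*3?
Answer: -1010291712/25 ≈ -4.0412e+7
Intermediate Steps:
I(n, R) = -15
P(h) = 15 + h (P(h) = h - 1*(-15) = h + 15 = 15 + h)
(0 + P(d(4, -5)))**2*(-174912) = (0 + (15 + 1/(1 + 4)))**2*(-174912) = (0 + (15 + 1/5))**2*(-174912) = (0 + 76/5)**2*(-174912) = (76/5)**2*(-174912) = (5776/25)*(-174912) = -1010291712/25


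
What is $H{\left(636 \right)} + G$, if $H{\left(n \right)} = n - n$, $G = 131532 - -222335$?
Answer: $353867$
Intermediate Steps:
$G = 353867$ ($G = 131532 + 222335 = 353867$)
$H{\left(n \right)} = 0$
$H{\left(636 \right)} + G = 0 + 353867 = 353867$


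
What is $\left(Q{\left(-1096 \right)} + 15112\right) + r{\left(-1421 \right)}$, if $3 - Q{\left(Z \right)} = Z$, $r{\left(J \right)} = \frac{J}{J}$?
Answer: $16212$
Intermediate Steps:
$r{\left(J \right)} = 1$
$Q{\left(Z \right)} = 3 - Z$
$\left(Q{\left(-1096 \right)} + 15112\right) + r{\left(-1421 \right)} = \left(\left(3 - -1096\right) + 15112\right) + 1 = \left(\left(3 + 1096\right) + 15112\right) + 1 = \left(1099 + 15112\right) + 1 = 16211 + 1 = 16212$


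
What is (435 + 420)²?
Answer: 731025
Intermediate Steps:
(435 + 420)² = 855² = 731025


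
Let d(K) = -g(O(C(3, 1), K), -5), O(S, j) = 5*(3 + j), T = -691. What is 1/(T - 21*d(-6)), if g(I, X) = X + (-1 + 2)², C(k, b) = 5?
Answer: -1/775 ≈ -0.0012903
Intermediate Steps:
O(S, j) = 15 + 5*j
g(I, X) = 1 + X (g(I, X) = X + 1² = X + 1 = 1 + X)
d(K) = 4 (d(K) = -(1 - 5) = -1*(-4) = 4)
1/(T - 21*d(-6)) = 1/(-691 - 21*4) = 1/(-691 - 84) = 1/(-775) = -1/775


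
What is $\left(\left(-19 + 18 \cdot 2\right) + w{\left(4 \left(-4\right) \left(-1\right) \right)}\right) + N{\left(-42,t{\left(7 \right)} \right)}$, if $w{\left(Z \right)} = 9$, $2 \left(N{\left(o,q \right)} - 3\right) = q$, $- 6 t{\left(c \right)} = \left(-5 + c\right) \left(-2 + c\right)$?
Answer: $\frac{169}{6} \approx 28.167$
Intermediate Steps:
$t{\left(c \right)} = - \frac{\left(-5 + c\right) \left(-2 + c\right)}{6}$
$N{\left(o,q \right)} = 3 + \frac{q}{2}$
$\left(\left(-19 + 18 \cdot 2\right) + w{\left(4 \left(-4\right) \left(-1\right) \right)}\right) + N{\left(-42,t{\left(7 \right)} \right)} = \left(\left(-19 + 18 \cdot 2\right) + 9\right) + \left(3 + \frac{- \frac{5}{3} - \frac{7^{2}}{6} + \frac{7}{6} \cdot 7}{2}\right) = \left(\left(-19 + 36\right) + 9\right) + \left(3 + \frac{- \frac{5}{3} - \frac{49}{6} + \frac{49}{6}}{2}\right) = \left(17 + 9\right) + \left(3 + \frac{- \frac{5}{3} - \frac{49}{6} + \frac{49}{6}}{2}\right) = 26 + \left(3 + \frac{1}{2} \left(- \frac{5}{3}\right)\right) = 26 + \left(3 - \frac{5}{6}\right) = 26 + \frac{13}{6} = \frac{169}{6}$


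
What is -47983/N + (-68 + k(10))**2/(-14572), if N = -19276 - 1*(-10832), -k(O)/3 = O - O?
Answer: 165040805/30761492 ≈ 5.3652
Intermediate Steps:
k(O) = 0 (k(O) = -3*(O - O) = -3*0 = 0)
N = -8444 (N = -19276 + 10832 = -8444)
-47983/N + (-68 + k(10))**2/(-14572) = -47983/(-8444) + (-68 + 0)**2/(-14572) = -47983*(-1/8444) + (-68)**2*(-1/14572) = 47983/8444 + 4624*(-1/14572) = 47983/8444 - 1156/3643 = 165040805/30761492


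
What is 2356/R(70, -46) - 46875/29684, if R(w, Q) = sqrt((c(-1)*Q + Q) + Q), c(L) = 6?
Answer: -46875/29684 - 589*I*sqrt(23)/23 ≈ -1.5791 - 122.81*I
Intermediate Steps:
R(w, Q) = 2*sqrt(2)*sqrt(Q) (R(w, Q) = sqrt((6*Q + Q) + Q) = sqrt(7*Q + Q) = sqrt(8*Q) = 2*sqrt(2)*sqrt(Q))
2356/R(70, -46) - 46875/29684 = 2356/((2*sqrt(2)*sqrt(-46))) - 46875/29684 = 2356/((2*sqrt(2)*(I*sqrt(46)))) - 46875*1/29684 = 2356/((4*I*sqrt(23))) - 46875/29684 = 2356*(-I*sqrt(23)/92) - 46875/29684 = -589*I*sqrt(23)/23 - 46875/29684 = -46875/29684 - 589*I*sqrt(23)/23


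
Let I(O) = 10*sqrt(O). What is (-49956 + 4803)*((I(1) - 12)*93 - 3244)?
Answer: 154874790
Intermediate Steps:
(-49956 + 4803)*((I(1) - 12)*93 - 3244) = (-49956 + 4803)*((10*sqrt(1) - 12)*93 - 3244) = -45153*((10*1 - 12)*93 - 3244) = -45153*((10 - 12)*93 - 3244) = -45153*(-2*93 - 3244) = -45153*(-186 - 3244) = -45153*(-3430) = 154874790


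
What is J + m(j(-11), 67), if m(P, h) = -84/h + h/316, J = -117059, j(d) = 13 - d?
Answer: -2478395203/21172 ≈ -1.1706e+5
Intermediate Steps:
m(P, h) = -84/h + h/316 (m(P, h) = -84/h + h*(1/316) = -84/h + h/316)
J + m(j(-11), 67) = -117059 + (-84/67 + (1/316)*67) = -117059 + (-84*1/67 + 67/316) = -117059 + (-84/67 + 67/316) = -117059 - 22055/21172 = -2478395203/21172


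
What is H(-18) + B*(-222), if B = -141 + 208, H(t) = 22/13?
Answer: -193340/13 ≈ -14872.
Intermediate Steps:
H(t) = 22/13 (H(t) = 22*(1/13) = 22/13)
B = 67
H(-18) + B*(-222) = 22/13 + 67*(-222) = 22/13 - 14874 = -193340/13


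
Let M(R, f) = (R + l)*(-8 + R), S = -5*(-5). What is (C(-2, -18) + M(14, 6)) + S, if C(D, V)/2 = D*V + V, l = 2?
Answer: 157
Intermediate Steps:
S = 25
C(D, V) = 2*V + 2*D*V (C(D, V) = 2*(D*V + V) = 2*(V + D*V) = 2*V + 2*D*V)
M(R, f) = (-8 + R)*(2 + R) (M(R, f) = (R + 2)*(-8 + R) = (2 + R)*(-8 + R) = (-8 + R)*(2 + R))
(C(-2, -18) + M(14, 6)) + S = (2*(-18)*(1 - 2) + (-16 + 14**2 - 6*14)) + 25 = (2*(-18)*(-1) + (-16 + 196 - 84)) + 25 = (36 + 96) + 25 = 132 + 25 = 157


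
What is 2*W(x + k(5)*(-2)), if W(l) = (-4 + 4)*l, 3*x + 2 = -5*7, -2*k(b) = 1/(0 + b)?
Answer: 0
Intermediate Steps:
k(b) = -1/(2*b) (k(b) = -1/(2*(0 + b)) = -1/(2*b))
x = -37/3 (x = -2/3 + (-5*7)/3 = -2/3 + (1/3)*(-35) = -2/3 - 35/3 = -37/3 ≈ -12.333)
W(l) = 0 (W(l) = 0*l = 0)
2*W(x + k(5)*(-2)) = 2*0 = 0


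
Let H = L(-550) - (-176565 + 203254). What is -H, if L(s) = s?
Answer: 27239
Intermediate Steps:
H = -27239 (H = -550 - (-176565 + 203254) = -550 - 1*26689 = -550 - 26689 = -27239)
-H = -1*(-27239) = 27239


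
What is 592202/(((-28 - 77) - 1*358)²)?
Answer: 592202/214369 ≈ 2.7625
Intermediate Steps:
592202/(((-28 - 77) - 1*358)²) = 592202/((-105 - 358)²) = 592202/((-463)²) = 592202/214369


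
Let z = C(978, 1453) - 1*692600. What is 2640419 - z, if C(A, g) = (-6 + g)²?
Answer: 1239210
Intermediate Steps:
z = 1401209 (z = (-6 + 1453)² - 1*692600 = 1447² - 692600 = 2093809 - 692600 = 1401209)
2640419 - z = 2640419 - 1*1401209 = 2640419 - 1401209 = 1239210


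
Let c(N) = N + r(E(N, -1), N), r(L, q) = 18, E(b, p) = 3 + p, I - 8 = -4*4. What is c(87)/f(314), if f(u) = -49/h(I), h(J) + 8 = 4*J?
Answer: 600/7 ≈ 85.714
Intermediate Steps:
I = -8 (I = 8 - 4*4 = 8 - 16 = -8)
h(J) = -8 + 4*J
c(N) = 18 + N (c(N) = N + 18 = 18 + N)
f(u) = 49/40 (f(u) = -49/(-8 + 4*(-8)) = -49/(-8 - 32) = -49/(-40) = -49*(-1/40) = 49/40)
c(87)/f(314) = (18 + 87)/(49/40) = 105*(40/49) = 600/7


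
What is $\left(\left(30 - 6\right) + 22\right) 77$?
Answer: $3542$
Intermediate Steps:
$\left(\left(30 - 6\right) + 22\right) 77 = \left(24 + 22\right) 77 = 46 \cdot 77 = 3542$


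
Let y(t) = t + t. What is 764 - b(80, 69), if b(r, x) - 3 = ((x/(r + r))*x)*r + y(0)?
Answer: -3239/2 ≈ -1619.5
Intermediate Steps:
y(t) = 2*t
b(r, x) = 3 + x²/2 (b(r, x) = 3 + (((x/(r + r))*x)*r + 2*0) = 3 + (((x/((2*r)))*x)*r + 0) = 3 + (((x*(1/(2*r)))*x)*r + 0) = 3 + (((x/(2*r))*x)*r + 0) = 3 + ((x²/(2*r))*r + 0) = 3 + (x²/2 + 0) = 3 + x²/2)
764 - b(80, 69) = 764 - (3 + (½)*69²) = 764 - (3 + (½)*4761) = 764 - (3 + 4761/2) = 764 - 1*4767/2 = 764 - 4767/2 = -3239/2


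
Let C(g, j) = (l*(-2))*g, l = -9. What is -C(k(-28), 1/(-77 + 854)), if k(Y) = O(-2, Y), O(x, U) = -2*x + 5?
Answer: -162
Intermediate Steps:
O(x, U) = 5 - 2*x
k(Y) = 9 (k(Y) = 5 - 2*(-2) = 5 + 4 = 9)
C(g, j) = 18*g (C(g, j) = (-9*(-2))*g = 18*g)
-C(k(-28), 1/(-77 + 854)) = -18*9 = -1*162 = -162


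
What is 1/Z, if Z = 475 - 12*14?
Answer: 1/307 ≈ 0.0032573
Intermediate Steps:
Z = 307 (Z = 475 - 1*168 = 475 - 168 = 307)
1/Z = 1/307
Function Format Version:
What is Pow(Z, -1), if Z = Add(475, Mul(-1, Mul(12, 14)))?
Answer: Rational(1, 307) ≈ 0.0032573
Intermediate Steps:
Z = 307 (Z = Add(475, Mul(-1, 168)) = Add(475, -168) = 307)
Pow(Z, -1) = Pow(307, -1) = Rational(1, 307)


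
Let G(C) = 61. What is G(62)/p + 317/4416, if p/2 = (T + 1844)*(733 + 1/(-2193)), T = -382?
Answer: 127442347/1774644672 ≈ 0.071813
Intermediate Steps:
p = 6429872/3 (p = 2*((-382 + 1844)*(733 + 1/(-2193))) = 2*(1462*(733 - 1/2193)) = 2*(1462*(1607468/2193)) = 2*(3214936/3) = 6429872/3 ≈ 2.1433e+6)
G(62)/p + 317/4416 = 61/(6429872/3) + 317/4416 = 61*(3/6429872) + 317*(1/4416) = 183/6429872 + 317/4416 = 127442347/1774644672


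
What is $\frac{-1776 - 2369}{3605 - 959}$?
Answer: $- \frac{4145}{2646} \approx -1.5665$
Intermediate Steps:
$\frac{-1776 - 2369}{3605 - 959} = \frac{-1776 - 2369}{2646} = \left(-1776 - 2369\right) \frac{1}{2646} = \left(-4145\right) \frac{1}{2646} = - \frac{4145}{2646}$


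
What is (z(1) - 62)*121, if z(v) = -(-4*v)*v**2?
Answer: -7018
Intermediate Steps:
z(v) = 4*v**3 (z(v) = -(-4)*v**3 = 4*v**3)
(z(1) - 62)*121 = (4*1**3 - 62)*121 = (4*1 - 62)*121 = (4 - 62)*121 = -58*121 = -7018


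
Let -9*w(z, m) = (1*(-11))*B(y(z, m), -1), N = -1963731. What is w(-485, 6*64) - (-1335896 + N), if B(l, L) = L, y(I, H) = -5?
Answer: 29696632/9 ≈ 3.2996e+6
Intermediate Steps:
w(z, m) = -11/9 (w(z, m) = -1*(-11)*(-1)/9 = -(-11)*(-1)/9 = -1/9*11 = -11/9)
w(-485, 6*64) - (-1335896 + N) = -11/9 - (-1335896 - 1963731) = -11/9 - 1*(-3299627) = -11/9 + 3299627 = 29696632/9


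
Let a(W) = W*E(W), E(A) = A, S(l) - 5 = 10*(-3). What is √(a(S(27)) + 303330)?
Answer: √303955 ≈ 551.32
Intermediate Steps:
S(l) = -25 (S(l) = 5 + 10*(-3) = 5 - 30 = -25)
a(W) = W² (a(W) = W*W = W²)
√(a(S(27)) + 303330) = √((-25)² + 303330) = √(625 + 303330) = √303955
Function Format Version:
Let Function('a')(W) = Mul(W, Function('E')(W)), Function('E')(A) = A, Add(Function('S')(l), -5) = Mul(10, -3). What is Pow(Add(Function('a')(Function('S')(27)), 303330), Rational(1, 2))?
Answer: Pow(303955, Rational(1, 2)) ≈ 551.32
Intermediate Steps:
Function('S')(l) = -25 (Function('S')(l) = Add(5, Mul(10, -3)) = Add(5, -30) = -25)
Function('a')(W) = Pow(W, 2) (Function('a')(W) = Mul(W, W) = Pow(W, 2))
Pow(Add(Function('a')(Function('S')(27)), 303330), Rational(1, 2)) = Pow(Add(Pow(-25, 2), 303330), Rational(1, 2)) = Pow(Add(625, 303330), Rational(1, 2)) = Pow(303955, Rational(1, 2))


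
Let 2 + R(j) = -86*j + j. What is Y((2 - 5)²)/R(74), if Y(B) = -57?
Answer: 57/6292 ≈ 0.0090591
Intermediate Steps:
R(j) = -2 - 85*j (R(j) = -2 + (-86*j + j) = -2 - 85*j)
Y((2 - 5)²)/R(74) = -57/(-2 - 85*74) = -57/(-2 - 6290) = -57/(-6292) = -57*(-1/6292) = 57/6292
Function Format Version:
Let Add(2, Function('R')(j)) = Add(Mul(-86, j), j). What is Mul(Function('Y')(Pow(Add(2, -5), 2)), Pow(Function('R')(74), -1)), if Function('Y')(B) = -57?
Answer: Rational(57, 6292) ≈ 0.0090591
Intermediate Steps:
Function('R')(j) = Add(-2, Mul(-85, j)) (Function('R')(j) = Add(-2, Add(Mul(-86, j), j)) = Add(-2, Mul(-85, j)))
Mul(Function('Y')(Pow(Add(2, -5), 2)), Pow(Function('R')(74), -1)) = Mul(-57, Pow(Add(-2, Mul(-85, 74)), -1)) = Mul(-57, Pow(Add(-2, -6290), -1)) = Mul(-57, Pow(-6292, -1)) = Mul(-57, Rational(-1, 6292)) = Rational(57, 6292)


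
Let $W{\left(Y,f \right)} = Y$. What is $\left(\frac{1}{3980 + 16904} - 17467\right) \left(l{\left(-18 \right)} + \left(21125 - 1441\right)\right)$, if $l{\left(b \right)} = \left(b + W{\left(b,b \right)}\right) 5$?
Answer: $- \frac{77333535324}{227} \approx -3.4068 \cdot 10^{8}$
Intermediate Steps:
$l{\left(b \right)} = 10 b$ ($l{\left(b \right)} = \left(b + b\right) 5 = 2 b 5 = 10 b$)
$\left(\frac{1}{3980 + 16904} - 17467\right) \left(l{\left(-18 \right)} + \left(21125 - 1441\right)\right) = \left(\frac{1}{3980 + 16904} - 17467\right) \left(10 \left(-18\right) + \left(21125 - 1441\right)\right) = \left(\frac{1}{20884} - 17467\right) \left(-180 + 19684\right) = \left(\frac{1}{20884} - 17467\right) 19504 = \left(- \frac{364780827}{20884}\right) 19504 = - \frac{77333535324}{227}$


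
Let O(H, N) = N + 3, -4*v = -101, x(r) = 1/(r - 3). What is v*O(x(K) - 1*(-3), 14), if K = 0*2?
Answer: 1717/4 ≈ 429.25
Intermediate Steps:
K = 0
x(r) = 1/(-3 + r)
v = 101/4 (v = -¼*(-101) = 101/4 ≈ 25.250)
O(H, N) = 3 + N
v*O(x(K) - 1*(-3), 14) = 101*(3 + 14)/4 = (101/4)*17 = 1717/4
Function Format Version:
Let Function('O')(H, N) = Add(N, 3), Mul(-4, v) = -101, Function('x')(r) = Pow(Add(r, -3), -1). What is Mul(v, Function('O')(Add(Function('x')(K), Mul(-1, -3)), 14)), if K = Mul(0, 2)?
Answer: Rational(1717, 4) ≈ 429.25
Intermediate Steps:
K = 0
Function('x')(r) = Pow(Add(-3, r), -1)
v = Rational(101, 4) (v = Mul(Rational(-1, 4), -101) = Rational(101, 4) ≈ 25.250)
Function('O')(H, N) = Add(3, N)
Mul(v, Function('O')(Add(Function('x')(K), Mul(-1, -3)), 14)) = Mul(Rational(101, 4), Add(3, 14)) = Mul(Rational(101, 4), 17) = Rational(1717, 4)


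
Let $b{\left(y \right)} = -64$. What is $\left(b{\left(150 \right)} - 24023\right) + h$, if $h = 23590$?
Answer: $-497$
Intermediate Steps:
$\left(b{\left(150 \right)} - 24023\right) + h = \left(-64 - 24023\right) + 23590 = -24087 + 23590 = -497$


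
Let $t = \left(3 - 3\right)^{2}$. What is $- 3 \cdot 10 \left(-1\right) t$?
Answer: $0$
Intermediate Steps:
$t = 0$ ($t = 0^{2} = 0$)
$- 3 \cdot 10 \left(-1\right) t = - 3 \cdot 10 \left(-1\right) 0 = \left(-3\right) \left(-10\right) 0 = 30 \cdot 0 = 0$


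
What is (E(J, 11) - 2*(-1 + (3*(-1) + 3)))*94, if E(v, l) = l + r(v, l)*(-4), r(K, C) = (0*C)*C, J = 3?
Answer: 1222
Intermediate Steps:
r(K, C) = 0 (r(K, C) = 0*C = 0)
E(v, l) = l (E(v, l) = l + 0*(-4) = l + 0 = l)
(E(J, 11) - 2*(-1 + (3*(-1) + 3)))*94 = (11 - 2*(-1 + (3*(-1) + 3)))*94 = (11 - 2*(-1 + (-3 + 3)))*94 = (11 - 2*(-1 + 0))*94 = (11 - 2*(-1))*94 = (11 + 2)*94 = 13*94 = 1222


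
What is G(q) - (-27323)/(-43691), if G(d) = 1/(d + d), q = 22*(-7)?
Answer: -8459175/13456828 ≈ -0.62862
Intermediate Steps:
q = -154
G(d) = 1/(2*d)
G(q) - (-27323)/(-43691) = (½)/(-154) - (-27323)/(-43691) = (½)*(-1/154) - (-27323)*(-1)/43691 = -1/308 - 1*27323/43691 = -1/308 - 27323/43691 = -8459175/13456828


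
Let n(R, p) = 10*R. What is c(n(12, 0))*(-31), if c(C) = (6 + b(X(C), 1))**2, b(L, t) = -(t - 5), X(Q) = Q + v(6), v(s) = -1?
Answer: -3100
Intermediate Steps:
X(Q) = -1 + Q (X(Q) = Q - 1 = -1 + Q)
b(L, t) = 5 - t (b(L, t) = -(-5 + t) = 5 - t)
c(C) = 100 (c(C) = (6 + (5 - 1*1))**2 = (6 + (5 - 1))**2 = (6 + 4)**2 = 10**2 = 100)
c(n(12, 0))*(-31) = 100*(-31) = -3100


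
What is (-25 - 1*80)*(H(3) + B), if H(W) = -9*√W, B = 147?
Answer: -15435 + 945*√3 ≈ -13798.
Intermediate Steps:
(-25 - 1*80)*(H(3) + B) = (-25 - 1*80)*(-9*√3 + 147) = (-25 - 80)*(147 - 9*√3) = -105*(147 - 9*√3) = -15435 + 945*√3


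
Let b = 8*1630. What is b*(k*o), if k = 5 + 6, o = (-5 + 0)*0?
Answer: 0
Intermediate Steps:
o = 0 (o = -5*0 = 0)
k = 11
b = 13040
b*(k*o) = 13040*(11*0) = 13040*0 = 0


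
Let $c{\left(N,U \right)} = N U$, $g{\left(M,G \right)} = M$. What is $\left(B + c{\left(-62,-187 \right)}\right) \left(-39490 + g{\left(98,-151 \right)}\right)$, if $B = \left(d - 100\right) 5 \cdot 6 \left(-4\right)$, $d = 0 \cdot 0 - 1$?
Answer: $-934141888$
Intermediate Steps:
$d = -1$ ($d = 0 - 1 = -1$)
$B = 12120$ ($B = \left(-1 - 100\right) 5 \cdot 6 \left(-4\right) = - 101 \cdot 30 \left(-4\right) = \left(-101\right) \left(-120\right) = 12120$)
$\left(B + c{\left(-62,-187 \right)}\right) \left(-39490 + g{\left(98,-151 \right)}\right) = \left(12120 - -11594\right) \left(-39490 + 98\right) = \left(12120 + 11594\right) \left(-39392\right) = 23714 \left(-39392\right) = -934141888$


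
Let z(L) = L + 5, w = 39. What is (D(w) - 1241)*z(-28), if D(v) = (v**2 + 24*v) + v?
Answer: -28865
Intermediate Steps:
z(L) = 5 + L
D(v) = v**2 + 25*v
(D(w) - 1241)*z(-28) = (39*(25 + 39) - 1241)*(5 - 28) = (39*64 - 1241)*(-23) = (2496 - 1241)*(-23) = 1255*(-23) = -28865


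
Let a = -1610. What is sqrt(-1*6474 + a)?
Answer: 2*I*sqrt(2021) ≈ 89.911*I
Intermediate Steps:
sqrt(-1*6474 + a) = sqrt(-1*6474 - 1610) = sqrt(-6474 - 1610) = sqrt(-8084) = 2*I*sqrt(2021)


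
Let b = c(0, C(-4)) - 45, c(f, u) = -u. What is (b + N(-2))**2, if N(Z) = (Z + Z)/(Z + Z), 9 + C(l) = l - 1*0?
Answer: 961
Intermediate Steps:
C(l) = -9 + l (C(l) = -9 + (l - 1*0) = -9 + (l + 0) = -9 + l)
N(Z) = 1 (N(Z) = (2*Z)/((2*Z)) = (2*Z)*(1/(2*Z)) = 1)
b = -32 (b = -(-9 - 4) - 45 = -1*(-13) - 45 = 13 - 45 = -32)
(b + N(-2))**2 = (-32 + 1)**2 = (-31)**2 = 961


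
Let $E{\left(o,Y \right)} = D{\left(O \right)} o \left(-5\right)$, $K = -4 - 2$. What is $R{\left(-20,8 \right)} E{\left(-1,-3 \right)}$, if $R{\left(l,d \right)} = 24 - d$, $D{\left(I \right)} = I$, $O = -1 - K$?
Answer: $400$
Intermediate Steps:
$K = -6$ ($K = -4 - 2 = -6$)
$O = 5$ ($O = -1 - -6 = -1 + 6 = 5$)
$E{\left(o,Y \right)} = - 25 o$ ($E{\left(o,Y \right)} = 5 o \left(-5\right) = - 25 o$)
$R{\left(-20,8 \right)} E{\left(-1,-3 \right)} = \left(24 - 8\right) \left(\left(-25\right) \left(-1\right)\right) = \left(24 - 8\right) 25 = 16 \cdot 25 = 400$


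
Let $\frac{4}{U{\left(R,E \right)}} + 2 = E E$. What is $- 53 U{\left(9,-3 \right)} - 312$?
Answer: $- \frac{2396}{7} \approx -342.29$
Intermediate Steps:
$U{\left(R,E \right)} = \frac{4}{-2 + E^{2}}$ ($U{\left(R,E \right)} = \frac{4}{-2 + E E} = \frac{4}{-2 + E^{2}}$)
$- 53 U{\left(9,-3 \right)} - 312 = - 53 \frac{4}{-2 + \left(-3\right)^{2}} - 312 = - 53 \frac{4}{-2 + 9} - 312 = - 53 \cdot \frac{4}{7} - 312 = - 53 \cdot 4 \cdot \frac{1}{7} - 312 = \left(-53\right) \frac{4}{7} - 312 = - \frac{212}{7} - 312 = - \frac{2396}{7}$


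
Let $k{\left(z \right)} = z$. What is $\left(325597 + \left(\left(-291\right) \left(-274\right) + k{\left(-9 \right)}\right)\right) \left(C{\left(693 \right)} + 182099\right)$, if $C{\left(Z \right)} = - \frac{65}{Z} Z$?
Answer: $73782384948$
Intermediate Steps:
$C{\left(Z \right)} = -65$
$\left(325597 + \left(\left(-291\right) \left(-274\right) + k{\left(-9 \right)}\right)\right) \left(C{\left(693 \right)} + 182099\right) = \left(325597 - -79725\right) \left(-65 + 182099\right) = \left(325597 + \left(79734 - 9\right)\right) 182034 = \left(325597 + 79725\right) 182034 = 405322 \cdot 182034 = 73782384948$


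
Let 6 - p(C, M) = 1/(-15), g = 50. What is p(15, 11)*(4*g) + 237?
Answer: 4351/3 ≈ 1450.3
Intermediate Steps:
p(C, M) = 91/15 (p(C, M) = 6 - 1/(-15) = 6 - 1*(-1/15) = 6 + 1/15 = 91/15)
p(15, 11)*(4*g) + 237 = 91*(4*50)/15 + 237 = (91/15)*200 + 237 = 3640/3 + 237 = 4351/3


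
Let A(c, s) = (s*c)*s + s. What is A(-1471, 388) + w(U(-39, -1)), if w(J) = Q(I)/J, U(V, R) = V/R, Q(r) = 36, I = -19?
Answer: -2878847856/13 ≈ -2.2145e+8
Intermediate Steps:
A(c, s) = s + c*s² (A(c, s) = (c*s)*s + s = c*s² + s = s + c*s²)
w(J) = 36/J
A(-1471, 388) + w(U(-39, -1)) = 388*(1 - 1471*388) + 36/((-39/(-1))) = 388*(1 - 570748) + 36/((-39*(-1))) = 388*(-570747) + 36/39 = -221449836 + 36*(1/39) = -221449836 + 12/13 = -2878847856/13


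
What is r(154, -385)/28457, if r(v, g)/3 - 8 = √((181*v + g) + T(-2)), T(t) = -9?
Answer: 24/28457 + 6*√6870/28457 ≈ 0.018319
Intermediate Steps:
r(v, g) = 24 + 3*√(-9 + g + 181*v) (r(v, g) = 24 + 3*√((181*v + g) - 9) = 24 + 3*√((g + 181*v) - 9) = 24 + 3*√(-9 + g + 181*v))
r(154, -385)/28457 = (24 + 3*√(-9 - 385 + 181*154))/28457 = (24 + 3*√(-9 - 385 + 27874))*(1/28457) = (24 + 3*√27480)*(1/28457) = (24 + 3*(2*√6870))*(1/28457) = (24 + 6*√6870)*(1/28457) = 24/28457 + 6*√6870/28457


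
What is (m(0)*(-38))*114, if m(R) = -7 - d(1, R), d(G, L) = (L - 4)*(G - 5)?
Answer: 99636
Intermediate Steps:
d(G, L) = (-5 + G)*(-4 + L) (d(G, L) = (-4 + L)*(-5 + G) = (-5 + G)*(-4 + L))
m(R) = -23 + 4*R (m(R) = -7 - (20 - 5*R - 4*1 + 1*R) = -7 - (20 - 5*R - 4 + R) = -7 - (16 - 4*R) = -7 + (-16 + 4*R) = -23 + 4*R)
(m(0)*(-38))*114 = ((-23 + 4*0)*(-38))*114 = ((-23 + 0)*(-38))*114 = -23*(-38)*114 = 874*114 = 99636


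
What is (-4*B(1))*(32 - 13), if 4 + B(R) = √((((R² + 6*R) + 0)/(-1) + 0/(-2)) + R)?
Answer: 304 - 76*I*√6 ≈ 304.0 - 186.16*I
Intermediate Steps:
B(R) = -4 + √(-R² - 5*R) (B(R) = -4 + √((((R² + 6*R) + 0)/(-1) + 0/(-2)) + R) = -4 + √(((R² + 6*R)*(-1) + 0*(-½)) + R) = -4 + √(((-R² - 6*R) + 0) + R) = -4 + √((-R² - 6*R) + R) = -4 + √(-R² - 5*R))
(-4*B(1))*(32 - 13) = (-4*(-4 + √(-1*1*(5 + 1))))*(32 - 13) = -4*(-4 + √(-1*1*6))*19 = -4*(-4 + √(-6))*19 = -4*(-4 + I*√6)*19 = (16 - 4*I*√6)*19 = 304 - 76*I*√6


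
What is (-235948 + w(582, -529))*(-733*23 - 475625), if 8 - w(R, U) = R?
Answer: 116483300648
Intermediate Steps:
w(R, U) = 8 - R
(-235948 + w(582, -529))*(-733*23 - 475625) = (-235948 + (8 - 1*582))*(-733*23 - 475625) = (-235948 + (8 - 582))*(-733*23 - 475625) = (-235948 - 574)*(-16859 - 475625) = -236522*(-492484) = 116483300648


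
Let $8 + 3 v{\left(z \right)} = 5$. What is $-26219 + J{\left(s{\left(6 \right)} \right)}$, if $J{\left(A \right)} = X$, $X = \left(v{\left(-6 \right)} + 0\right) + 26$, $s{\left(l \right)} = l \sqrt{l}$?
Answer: $-26194$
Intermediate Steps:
$v{\left(z \right)} = -1$ ($v{\left(z \right)} = - \frac{8}{3} + \frac{1}{3} \cdot 5 = - \frac{8}{3} + \frac{5}{3} = -1$)
$s{\left(l \right)} = l^{\frac{3}{2}}$
$X = 25$ ($X = \left(-1 + 0\right) + 26 = -1 + 26 = 25$)
$J{\left(A \right)} = 25$
$-26219 + J{\left(s{\left(6 \right)} \right)} = -26219 + 25 = -26194$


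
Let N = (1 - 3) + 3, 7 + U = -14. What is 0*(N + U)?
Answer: 0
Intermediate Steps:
U = -21 (U = -7 - 14 = -21)
N = 1 (N = -2 + 3 = 1)
0*(N + U) = 0*(1 - 21) = 0*(-20) = 0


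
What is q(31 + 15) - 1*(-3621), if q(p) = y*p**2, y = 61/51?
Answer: 313747/51 ≈ 6151.9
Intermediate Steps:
y = 61/51 (y = 61*(1/51) = 61/51 ≈ 1.1961)
q(p) = 61*p**2/51
q(31 + 15) - 1*(-3621) = 61*(31 + 15)**2/51 - 1*(-3621) = (61/51)*46**2 + 3621 = (61/51)*2116 + 3621 = 129076/51 + 3621 = 313747/51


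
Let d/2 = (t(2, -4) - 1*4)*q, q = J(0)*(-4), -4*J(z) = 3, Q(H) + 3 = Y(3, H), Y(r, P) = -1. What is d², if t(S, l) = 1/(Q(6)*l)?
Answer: 35721/64 ≈ 558.14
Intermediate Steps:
Q(H) = -4 (Q(H) = -3 - 1 = -4)
J(z) = -¾ (J(z) = -¼*3 = -¾)
q = 3 (q = -¾*(-4) = 3)
t(S, l) = -1/(4*l) (t(S, l) = 1/(-4*l) = -1/(4*l))
d = -189/8 (d = 2*((-¼/(-4) - 1*4)*3) = 2*((-¼*(-¼) - 4)*3) = 2*((1/16 - 4)*3) = 2*(-63/16*3) = 2*(-189/16) = -189/8 ≈ -23.625)
d² = (-189/8)² = 35721/64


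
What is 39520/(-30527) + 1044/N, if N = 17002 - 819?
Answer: -607681972/494018441 ≈ -1.2301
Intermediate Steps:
N = 16183
39520/(-30527) + 1044/N = 39520/(-30527) + 1044/16183 = 39520*(-1/30527) + 1044*(1/16183) = -39520/30527 + 1044/16183 = -607681972/494018441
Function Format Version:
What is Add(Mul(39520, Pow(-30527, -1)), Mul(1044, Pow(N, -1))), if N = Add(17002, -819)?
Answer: Rational(-607681972, 494018441) ≈ -1.2301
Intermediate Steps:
N = 16183
Add(Mul(39520, Pow(-30527, -1)), Mul(1044, Pow(N, -1))) = Add(Mul(39520, Pow(-30527, -1)), Mul(1044, Pow(16183, -1))) = Add(Mul(39520, Rational(-1, 30527)), Mul(1044, Rational(1, 16183))) = Add(Rational(-39520, 30527), Rational(1044, 16183)) = Rational(-607681972, 494018441)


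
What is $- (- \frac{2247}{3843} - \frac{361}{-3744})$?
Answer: $\frac{111515}{228384} \approx 0.48828$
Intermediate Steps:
$- (- \frac{2247}{3843} - \frac{361}{-3744}) = - (\left(-2247\right) \frac{1}{3843} - - \frac{361}{3744}) = - (- \frac{107}{183} + \frac{361}{3744}) = \left(-1\right) \left(- \frac{111515}{228384}\right) = \frac{111515}{228384}$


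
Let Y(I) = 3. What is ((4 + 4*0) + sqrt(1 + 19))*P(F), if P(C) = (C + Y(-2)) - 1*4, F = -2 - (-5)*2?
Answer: 28 + 14*sqrt(5) ≈ 59.305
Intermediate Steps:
F = 8 (F = -2 - 1*(-10) = -2 + 10 = 8)
P(C) = -1 + C (P(C) = (C + 3) - 1*4 = (3 + C) - 4 = -1 + C)
((4 + 4*0) + sqrt(1 + 19))*P(F) = ((4 + 4*0) + sqrt(1 + 19))*(-1 + 8) = ((4 + 0) + sqrt(20))*7 = (4 + 2*sqrt(5))*7 = 28 + 14*sqrt(5)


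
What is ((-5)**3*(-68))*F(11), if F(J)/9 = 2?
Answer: 153000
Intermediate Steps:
F(J) = 18 (F(J) = 9*2 = 18)
((-5)**3*(-68))*F(11) = ((-5)**3*(-68))*18 = -125*(-68)*18 = 8500*18 = 153000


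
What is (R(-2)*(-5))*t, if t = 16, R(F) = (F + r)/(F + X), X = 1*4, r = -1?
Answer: 120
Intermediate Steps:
X = 4
R(F) = (-1 + F)/(4 + F) (R(F) = (F - 1)/(F + 4) = (-1 + F)/(4 + F))
(R(-2)*(-5))*t = (((-1 - 2)/(4 - 2))*(-5))*16 = ((-3/2)*(-5))*16 = (((½)*(-3))*(-5))*16 = -3/2*(-5)*16 = (15/2)*16 = 120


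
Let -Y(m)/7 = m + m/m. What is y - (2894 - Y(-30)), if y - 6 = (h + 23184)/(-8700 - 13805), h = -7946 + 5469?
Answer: -60446632/22505 ≈ -2685.9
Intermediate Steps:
Y(m) = -7 - 7*m (Y(m) = -7*(m + m/m) = -7*(m + 1) = -7*(1 + m) = -7 - 7*m)
h = -2477
y = 114323/22505 (y = 6 + (-2477 + 23184)/(-8700 - 13805) = 6 + 20707/(-22505) = 6 + 20707*(-1/22505) = 6 - 20707/22505 = 114323/22505 ≈ 5.0799)
y - (2894 - Y(-30)) = 114323/22505 - (2894 - (-7 - 7*(-30))) = 114323/22505 - (2894 - (-7 + 210)) = 114323/22505 - (2894 - 1*203) = 114323/22505 - (2894 - 203) = 114323/22505 - 1*2691 = 114323/22505 - 2691 = -60446632/22505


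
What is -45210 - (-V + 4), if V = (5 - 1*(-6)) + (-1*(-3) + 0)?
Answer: -45200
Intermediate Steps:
V = 14 (V = (5 + 6) + (3 + 0) = 11 + 3 = 14)
-45210 - (-V + 4) = -45210 - (-1*14 + 4) = -45210 - (-14 + 4) = -45210 - 1*(-10) = -45210 + 10 = -45200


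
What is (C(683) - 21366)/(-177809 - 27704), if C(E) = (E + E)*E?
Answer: -911612/205513 ≈ -4.4358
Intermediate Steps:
C(E) = 2*E² (C(E) = (2*E)*E = 2*E²)
(C(683) - 21366)/(-177809 - 27704) = (2*683² - 21366)/(-177809 - 27704) = (2*466489 - 21366)/(-205513) = (932978 - 21366)*(-1/205513) = 911612*(-1/205513) = -911612/205513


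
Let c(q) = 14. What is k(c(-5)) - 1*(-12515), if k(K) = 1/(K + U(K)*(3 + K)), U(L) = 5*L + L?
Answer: 18046631/1442 ≈ 12515.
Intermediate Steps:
U(L) = 6*L
k(K) = 1/(K + 6*K*(3 + K)) (k(K) = 1/(K + (6*K)*(3 + K)) = 1/(K + 6*K*(3 + K)))
k(c(-5)) - 1*(-12515) = 1/(14*(19 + 6*14)) - 1*(-12515) = 1/(14*(19 + 84)) + 12515 = (1/14)/103 + 12515 = (1/14)*(1/103) + 12515 = 1/1442 + 12515 = 18046631/1442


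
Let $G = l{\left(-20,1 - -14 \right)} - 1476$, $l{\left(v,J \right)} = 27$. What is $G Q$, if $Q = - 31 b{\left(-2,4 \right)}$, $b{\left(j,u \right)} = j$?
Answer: $-89838$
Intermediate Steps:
$G = -1449$ ($G = 27 - 1476 = -1449$)
$Q = 62$ ($Q = \left(-31\right) \left(-2\right) = 62$)
$G Q = \left(-1449\right) 62 = -89838$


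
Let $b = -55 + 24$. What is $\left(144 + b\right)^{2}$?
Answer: $12769$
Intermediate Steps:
$b = -31$
$\left(144 + b\right)^{2} = \left(144 - 31\right)^{2} = 113^{2} = 12769$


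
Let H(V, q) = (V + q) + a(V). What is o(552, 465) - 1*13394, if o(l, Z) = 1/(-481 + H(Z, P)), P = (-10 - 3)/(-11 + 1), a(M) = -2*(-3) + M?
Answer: -61116812/4563 ≈ -13394.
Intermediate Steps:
a(M) = 6 + M
P = 13/10 (P = -13/(-10) = -13*(-⅒) = 13/10 ≈ 1.3000)
H(V, q) = 6 + q + 2*V (H(V, q) = (V + q) + (6 + V) = 6 + q + 2*V)
o(l, Z) = 1/(-4737/10 + 2*Z) (o(l, Z) = 1/(-481 + (6 + 13/10 + 2*Z)) = 1/(-481 + (73/10 + 2*Z)) = 1/(-4737/10 + 2*Z))
o(552, 465) - 1*13394 = 10/(-4737 + 20*465) - 1*13394 = 10/(-4737 + 9300) - 13394 = 10/4563 - 13394 = -61116812/4563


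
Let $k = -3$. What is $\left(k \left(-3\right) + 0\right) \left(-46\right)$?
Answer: $-414$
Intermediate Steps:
$\left(k \left(-3\right) + 0\right) \left(-46\right) = \left(\left(-3\right) \left(-3\right) + 0\right) \left(-46\right) = \left(9 + 0\right) \left(-46\right) = 9 \left(-46\right) = -414$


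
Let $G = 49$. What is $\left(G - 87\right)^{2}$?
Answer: $1444$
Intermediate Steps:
$\left(G - 87\right)^{2} = \left(49 - 87\right)^{2} = \left(-38\right)^{2} = 1444$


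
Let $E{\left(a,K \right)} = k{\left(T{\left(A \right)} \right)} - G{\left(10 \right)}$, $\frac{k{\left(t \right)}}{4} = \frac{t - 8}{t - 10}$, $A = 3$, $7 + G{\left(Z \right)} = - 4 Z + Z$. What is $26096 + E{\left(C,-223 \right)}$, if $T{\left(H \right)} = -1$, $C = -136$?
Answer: $\frac{287499}{11} \approx 26136.0$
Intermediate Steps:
$G{\left(Z \right)} = -7 - 3 Z$ ($G{\left(Z \right)} = -7 + \left(- 4 Z + Z\right) = -7 - 3 Z$)
$k{\left(t \right)} = \frac{4 \left(-8 + t\right)}{-10 + t}$ ($k{\left(t \right)} = 4 \frac{t - 8}{t - 10} = 4 \frac{-8 + t}{-10 + t} = \frac{4 \left(-8 + t\right)}{-10 + t}$)
$E{\left(a,K \right)} = \frac{443}{11}$ ($E{\left(a,K \right)} = \frac{4 \left(-8 - 1\right)}{-10 - 1} - \left(-7 - 30\right) = 4 \frac{1}{-11} \left(-9\right) - \left(-7 - 30\right) = 4 \left(- \frac{1}{11}\right) \left(-9\right) - -37 = \frac{36}{11} + 37 = \frac{443}{11}$)
$26096 + E{\left(C,-223 \right)} = 26096 + \frac{443}{11} = \frac{287499}{11}$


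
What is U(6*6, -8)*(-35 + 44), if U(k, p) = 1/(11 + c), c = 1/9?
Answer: 81/100 ≈ 0.81000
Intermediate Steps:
c = ⅑ (c = 1*(⅑) = ⅑ ≈ 0.11111)
U(k, p) = 9/100 (U(k, p) = 1/(11 + ⅑) = 1/(100/9) = 9/100)
U(6*6, -8)*(-35 + 44) = 9*(-35 + 44)/100 = (9/100)*9 = 81/100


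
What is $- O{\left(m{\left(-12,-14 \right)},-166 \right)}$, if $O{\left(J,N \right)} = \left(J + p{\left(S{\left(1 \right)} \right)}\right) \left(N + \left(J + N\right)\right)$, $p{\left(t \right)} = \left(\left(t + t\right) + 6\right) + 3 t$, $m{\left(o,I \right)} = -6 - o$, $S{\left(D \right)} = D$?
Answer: $5542$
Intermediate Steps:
$p{\left(t \right)} = 6 + 5 t$ ($p{\left(t \right)} = \left(2 t + 6\right) + 3 t = \left(6 + 2 t\right) + 3 t = 6 + 5 t$)
$O{\left(J,N \right)} = \left(11 + J\right) \left(J + 2 N\right)$ ($O{\left(J,N \right)} = \left(J + \left(6 + 5 \cdot 1\right)\right) \left(N + \left(J + N\right)\right) = \left(J + \left(6 + 5\right)\right) \left(J + 2 N\right) = \left(J + 11\right) \left(J + 2 N\right) = \left(11 + J\right) \left(J + 2 N\right)$)
$- O{\left(m{\left(-12,-14 \right)},-166 \right)} = - (\left(-6 - -12\right)^{2} + 11 \left(-6 - -12\right) + 22 \left(-166\right) + 2 \left(-6 - -12\right) \left(-166\right)) = - (\left(-6 + 12\right)^{2} + 11 \left(-6 + 12\right) - 3652 + 2 \left(-6 + 12\right) \left(-166\right)) = - (6^{2} + 11 \cdot 6 - 3652 + 2 \cdot 6 \left(-166\right)) = - (36 + 66 - 3652 - 1992) = \left(-1\right) \left(-5542\right) = 5542$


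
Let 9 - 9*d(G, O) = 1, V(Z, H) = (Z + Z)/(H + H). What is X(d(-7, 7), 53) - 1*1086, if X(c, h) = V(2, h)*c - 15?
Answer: -525161/477 ≈ -1101.0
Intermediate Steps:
V(Z, H) = Z/H (V(Z, H) = (2*Z)/((2*H)) = (2*Z)*(1/(2*H)) = Z/H)
d(G, O) = 8/9 (d(G, O) = 1 - 1/9*1 = 1 - 1/9 = 8/9)
X(c, h) = -15 + 2*c/h (X(c, h) = (2/h)*c - 15 = 2*c/h - 15 = -15 + 2*c/h)
X(d(-7, 7), 53) - 1*1086 = (-15 + 2*(8/9)/53) - 1*1086 = (-15 + 2*(8/9)*(1/53)) - 1086 = (-15 + 16/477) - 1086 = -7139/477 - 1086 = -525161/477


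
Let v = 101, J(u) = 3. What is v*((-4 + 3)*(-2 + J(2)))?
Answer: -101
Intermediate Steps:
v*((-4 + 3)*(-2 + J(2))) = 101*((-4 + 3)*(-2 + 3)) = 101*(-1*1) = 101*(-1) = -101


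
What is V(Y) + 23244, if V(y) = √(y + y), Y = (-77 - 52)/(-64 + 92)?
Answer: 23244 + I*√1806/14 ≈ 23244.0 + 3.0355*I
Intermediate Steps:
Y = -129/28 ≈ -4.6071
V(y) = √2*√y (V(y) = √(2*y) = √2*√y)
V(Y) + 23244 = √2*√(-129/28) + 23244 = √2*(I*√903/14) + 23244 = I*√1806/14 + 23244 = 23244 + I*√1806/14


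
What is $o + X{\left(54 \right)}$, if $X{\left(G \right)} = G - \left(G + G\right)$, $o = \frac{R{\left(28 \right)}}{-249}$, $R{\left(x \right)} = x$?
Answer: $- \frac{13474}{249} \approx -54.112$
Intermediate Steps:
$o = - \frac{28}{249}$ ($o = \frac{28}{-249} = 28 \left(- \frac{1}{249}\right) = - \frac{28}{249} \approx -0.11245$)
$X{\left(G \right)} = - G$ ($X{\left(G \right)} = G - 2 G = - G$)
$o + X{\left(54 \right)} = - \frac{28}{249} - 54 = - \frac{13474}{249}$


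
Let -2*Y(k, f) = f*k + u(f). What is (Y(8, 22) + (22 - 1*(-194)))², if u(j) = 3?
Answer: 64009/4 ≈ 16002.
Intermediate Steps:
Y(k, f) = -3/2 - f*k/2 (Y(k, f) = -(f*k + 3)/2 = -(3 + f*k)/2 = -3/2 - f*k/2)
(Y(8, 22) + (22 - 1*(-194)))² = ((-3/2 - ½*22*8) + (22 - 1*(-194)))² = ((-3/2 - 88) + (22 + 194))² = (-179/2 + 216)² = (253/2)² = 64009/4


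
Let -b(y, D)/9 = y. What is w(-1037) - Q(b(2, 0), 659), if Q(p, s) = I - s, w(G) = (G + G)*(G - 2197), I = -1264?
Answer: 6709239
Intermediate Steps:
b(y, D) = -9*y
w(G) = 2*G*(-2197 + G) (w(G) = (2*G)*(-2197 + G) = 2*G*(-2197 + G))
Q(p, s) = -1264 - s
w(-1037) - Q(b(2, 0), 659) = 2*(-1037)*(-2197 - 1037) - (-1264 - 1*659) = 2*(-1037)*(-3234) - (-1264 - 659) = 6707316 - 1*(-1923) = 6707316 + 1923 = 6709239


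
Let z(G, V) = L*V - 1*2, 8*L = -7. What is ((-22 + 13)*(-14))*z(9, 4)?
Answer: -693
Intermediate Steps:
L = -7/8 (L = (⅛)*(-7) = -7/8 ≈ -0.87500)
z(G, V) = -2 - 7*V/8 (z(G, V) = -7*V/8 - 1*2 = -7*V/8 - 2 = -2 - 7*V/8)
((-22 + 13)*(-14))*z(9, 4) = ((-22 + 13)*(-14))*(-2 - 7/8*4) = (-9*(-14))*(-2 - 7/2) = 126*(-11/2) = -693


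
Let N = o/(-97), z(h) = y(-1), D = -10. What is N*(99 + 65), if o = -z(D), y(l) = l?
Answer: -164/97 ≈ -1.6907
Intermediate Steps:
z(h) = -1
o = 1 (o = -1*(-1) = 1)
N = -1/97 (N = 1/(-97) = 1*(-1/97) = -1/97 ≈ -0.010309)
N*(99 + 65) = -(99 + 65)/97 = -1/97*164 = -164/97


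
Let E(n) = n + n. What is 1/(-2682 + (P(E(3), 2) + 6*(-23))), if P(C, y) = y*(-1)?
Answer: -1/2822 ≈ -0.00035436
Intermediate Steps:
E(n) = 2*n
P(C, y) = -y
1/(-2682 + (P(E(3), 2) + 6*(-23))) = 1/(-2682 + (-1*2 + 6*(-23))) = 1/(-2682 + (-2 - 138)) = 1/(-2682 - 140) = 1/(-2822) = -1/2822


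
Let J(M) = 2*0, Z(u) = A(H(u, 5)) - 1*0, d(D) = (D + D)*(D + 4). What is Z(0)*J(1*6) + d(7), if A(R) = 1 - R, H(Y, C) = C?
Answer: 154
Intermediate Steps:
d(D) = 2*D*(4 + D) (d(D) = (2*D)*(4 + D) = 2*D*(4 + D))
Z(u) = -4 (Z(u) = (1 - 1*5) - 1*0 = (1 - 5) + 0 = -4 + 0 = -4)
J(M) = 0
Z(0)*J(1*6) + d(7) = -4*0 + 2*7*(4 + 7) = 0 + 2*7*11 = 0 + 154 = 154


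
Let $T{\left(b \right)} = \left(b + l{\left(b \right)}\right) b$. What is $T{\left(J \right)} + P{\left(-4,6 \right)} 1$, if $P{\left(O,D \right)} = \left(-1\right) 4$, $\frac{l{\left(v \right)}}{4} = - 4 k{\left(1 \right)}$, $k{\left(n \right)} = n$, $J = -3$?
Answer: $53$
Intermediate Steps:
$l{\left(v \right)} = -16$ ($l{\left(v \right)} = 4 \left(\left(-4\right) 1\right) = 4 \left(-4\right) = -16$)
$P{\left(O,D \right)} = -4$
$T{\left(b \right)} = b \left(-16 + b\right)$ ($T{\left(b \right)} = \left(b - 16\right) b = \left(-16 + b\right) b = b \left(-16 + b\right)$)
$T{\left(J \right)} + P{\left(-4,6 \right)} 1 = - 3 \left(-16 - 3\right) - 4 = \left(-3\right) \left(-19\right) - 4 = 57 - 4 = 53$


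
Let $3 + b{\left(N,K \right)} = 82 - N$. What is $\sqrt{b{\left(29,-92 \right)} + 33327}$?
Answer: $\sqrt{33377} \approx 182.69$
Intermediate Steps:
$b{\left(N,K \right)} = 79 - N$ ($b{\left(N,K \right)} = -3 - \left(-82 + N\right) = 79 - N$)
$\sqrt{b{\left(29,-92 \right)} + 33327} = \sqrt{\left(79 - 29\right) + 33327} = \sqrt{50 + 33327} = \sqrt{33377}$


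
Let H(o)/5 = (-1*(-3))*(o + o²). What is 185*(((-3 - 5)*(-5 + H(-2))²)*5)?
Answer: -4625000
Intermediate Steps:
H(o) = 15*o + 15*o² (H(o) = 5*((-1*(-3))*(o + o²)) = 5*(3*(o + o²)) = 5*(3*o + 3*o²) = 15*o + 15*o²)
185*(((-3 - 5)*(-5 + H(-2))²)*5) = 185*(((-3 - 5)*(-5 + 15*(-2)*(1 - 2))²)*5) = 185*(-8*(-5 + 15*(-2)*(-1))²*5) = 185*(-8*(-5 + 30)²*5) = 185*(-8*25²*5) = 185*(-8*625*5) = 185*(-5000*5) = 185*(-25000) = -4625000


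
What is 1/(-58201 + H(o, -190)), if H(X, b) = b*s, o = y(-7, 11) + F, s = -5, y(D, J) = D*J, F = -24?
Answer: -1/57251 ≈ -1.7467e-5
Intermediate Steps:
o = -101 (o = -7*11 - 24 = -77 - 24 = -101)
H(X, b) = -5*b (H(X, b) = b*(-5) = -5*b)
1/(-58201 + H(o, -190)) = 1/(-58201 - 5*(-190)) = 1/(-58201 + 950) = 1/(-57251) = -1/57251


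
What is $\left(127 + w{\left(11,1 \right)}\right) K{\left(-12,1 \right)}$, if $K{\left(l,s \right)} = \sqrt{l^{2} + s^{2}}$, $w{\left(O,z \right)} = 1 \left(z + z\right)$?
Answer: $129 \sqrt{145} \approx 1553.4$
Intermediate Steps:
$w{\left(O,z \right)} = 2 z$ ($w{\left(O,z \right)} = 1 \cdot 2 z = 2 z$)
$\left(127 + w{\left(11,1 \right)}\right) K{\left(-12,1 \right)} = \left(127 + 2 \cdot 1\right) \sqrt{\left(-12\right)^{2} + 1^{2}} = \left(127 + 2\right) \sqrt{144 + 1} = 129 \sqrt{145}$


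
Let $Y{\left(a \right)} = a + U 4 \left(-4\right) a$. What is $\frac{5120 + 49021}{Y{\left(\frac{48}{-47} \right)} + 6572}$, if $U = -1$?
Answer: $\frac{2544627}{308068} \approx 8.2599$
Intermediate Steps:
$Y{\left(a \right)} = 17 a$ ($Y{\left(a \right)} = a - 4 \left(-4\right) a = a - - 16 a = a + 16 a = 17 a$)
$\frac{5120 + 49021}{Y{\left(\frac{48}{-47} \right)} + 6572} = \frac{5120 + 49021}{17 \frac{48}{-47} + 6572} = \frac{54141}{17 \cdot 48 \left(- \frac{1}{47}\right) + 6572} = \frac{54141}{17 \left(- \frac{48}{47}\right) + 6572} = \frac{54141}{- \frac{816}{47} + 6572} = \frac{54141}{\frac{308068}{47}} = 54141 \cdot \frac{47}{308068} = \frac{2544627}{308068}$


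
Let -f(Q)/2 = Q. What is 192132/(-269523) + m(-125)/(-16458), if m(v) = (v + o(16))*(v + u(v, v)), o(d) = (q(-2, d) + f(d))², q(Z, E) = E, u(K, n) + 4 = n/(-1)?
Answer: -167826578/246433863 ≈ -0.68102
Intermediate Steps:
f(Q) = -2*Q
u(K, n) = -4 - n (u(K, n) = -4 + n/(-1) = -4 + n*(-1) = -4 - n)
o(d) = d² (o(d) = (d - 2*d)² = (-d)² = d²)
m(v) = -1024 - 4*v (m(v) = (v + 16²)*(v + (-4 - v)) = (v + 256)*(-4) = (256 + v)*(-4) = -1024 - 4*v)
192132/(-269523) + m(-125)/(-16458) = 192132/(-269523) + (-1024 - 4*(-125))/(-16458) = 192132*(-1/269523) + (-1024 + 500)*(-1/16458) = -21348/29947 - 524*(-1/16458) = -21348/29947 + 262/8229 = -167826578/246433863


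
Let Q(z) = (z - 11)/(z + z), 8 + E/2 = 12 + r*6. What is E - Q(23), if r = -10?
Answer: -2582/23 ≈ -112.26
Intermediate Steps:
E = -112 (E = -16 + 2*(12 - 10*6) = -16 + 2*(12 - 60) = -16 + 2*(-48) = -16 - 96 = -112)
Q(z) = (-11 + z)/(2*z) (Q(z) = (-11 + z)/((2*z)) = (-11 + z)*(1/(2*z)) = (-11 + z)/(2*z))
E - Q(23) = -112 - (-11 + 23)/(2*23) = -112 - 12/(2*23) = -112 - 1*6/23 = -112 - 6/23 = -2582/23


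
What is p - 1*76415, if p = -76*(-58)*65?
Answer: 210105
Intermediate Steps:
p = 286520 (p = 4408*65 = 286520)
p - 1*76415 = 286520 - 1*76415 = 286520 - 76415 = 210105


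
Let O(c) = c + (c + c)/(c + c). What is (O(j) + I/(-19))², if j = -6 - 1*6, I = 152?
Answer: 361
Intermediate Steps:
j = -12 (j = -6 - 6 = -12)
O(c) = 1 + c (O(c) = c + (2*c)/((2*c)) = c + (2*c)*(1/(2*c)) = c + 1 = 1 + c)
(O(j) + I/(-19))² = ((1 - 12) + 152/(-19))² = (-11 + 152*(-1/19))² = (-11 - 8)² = (-19)² = 361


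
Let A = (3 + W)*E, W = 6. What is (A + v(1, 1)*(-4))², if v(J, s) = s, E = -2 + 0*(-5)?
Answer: 484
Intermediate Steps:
E = -2 (E = -2 + 0 = -2)
A = -18 (A = (3 + 6)*(-2) = 9*(-2) = -18)
(A + v(1, 1)*(-4))² = (-18 + 1*(-4))² = (-18 - 4)² = (-22)² = 484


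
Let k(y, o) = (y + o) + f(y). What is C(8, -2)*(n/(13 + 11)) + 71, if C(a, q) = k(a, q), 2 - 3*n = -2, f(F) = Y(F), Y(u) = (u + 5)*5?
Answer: 1349/18 ≈ 74.944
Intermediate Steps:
Y(u) = 25 + 5*u (Y(u) = (5 + u)*5 = 25 + 5*u)
f(F) = 25 + 5*F
n = 4/3 (n = 2/3 - 1/3*(-2) = 2/3 + 2/3 = 4/3 ≈ 1.3333)
k(y, o) = 25 + o + 6*y (k(y, o) = (y + o) + (25 + 5*y) = (o + y) + (25 + 5*y) = 25 + o + 6*y)
C(a, q) = 25 + q + 6*a
C(8, -2)*(n/(13 + 11)) + 71 = (25 - 2 + 6*8)*((4/3)/(13 + 11)) + 71 = (25 - 2 + 48)*((4/3)/24) + 71 = 71*((1/24)*(4/3)) + 71 = 71*(1/18) + 71 = 71/18 + 71 = 1349/18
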